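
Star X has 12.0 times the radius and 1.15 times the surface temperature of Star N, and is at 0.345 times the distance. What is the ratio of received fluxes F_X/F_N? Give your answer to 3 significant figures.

L_X/L_N = (R_X/R_N)²(T_X/T_N)⁴ = (12.0)² × (1.15)⁴ = 251.9.
F_X/F_N = (L_X/L_N)/(d_X/d_N)² = 251.9 / (0.345)² = 2116.

2.12×10^3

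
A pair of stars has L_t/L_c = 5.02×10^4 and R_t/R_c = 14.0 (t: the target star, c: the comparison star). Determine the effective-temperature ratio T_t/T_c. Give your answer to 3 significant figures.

L ∝ R²T⁴ gives T ∝ (L/R²)^(1/4), so
T_t/T_c = (5.02×10^4 / 14.0²)^(1/4) = (256.1)^(1/4) = 4.000.

4.00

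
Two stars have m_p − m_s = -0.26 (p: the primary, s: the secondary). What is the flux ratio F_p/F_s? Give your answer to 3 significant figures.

F_p/F_s = 10^(−(m_p − m_s)/2.5) = 10^(0.26/2.5) = 10^0.104 = 1.271.

1.27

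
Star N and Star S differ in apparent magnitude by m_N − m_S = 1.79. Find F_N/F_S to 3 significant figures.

0.192

F_N/F_S = 10^(−(m_N − m_S)/2.5) = 10^(-1.79/2.5) = 10^-0.716 = 0.1923.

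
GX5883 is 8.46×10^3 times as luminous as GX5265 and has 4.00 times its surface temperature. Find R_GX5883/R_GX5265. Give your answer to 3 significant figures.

5.75

L ∝ R²T⁴ gives R ∝ √L / T², so
R_GX5883/R_GX5265 = √(8.46×10^3) / (4.00)² = 91.98 / 16.00 = 5.749.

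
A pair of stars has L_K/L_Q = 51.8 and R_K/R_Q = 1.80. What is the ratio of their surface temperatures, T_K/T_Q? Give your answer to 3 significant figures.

2.00

L ∝ R²T⁴ gives T ∝ (L/R²)^(1/4), so
T_K/T_Q = (51.8 / 1.80²)^(1/4) = (15.99)^(1/4) = 2.000.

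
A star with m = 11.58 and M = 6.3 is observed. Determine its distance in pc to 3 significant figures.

114 pc

m − M = 5 log₁₀(d/10 pc)
11.58 − (6.3) = 5.28 = 5 log₁₀(d/10)
d = 10 × 10^(5.28/5) = 10 × 10^1.056 = 113.8 pc.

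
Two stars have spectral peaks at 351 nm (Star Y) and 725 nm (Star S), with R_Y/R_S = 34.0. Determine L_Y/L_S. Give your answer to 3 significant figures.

2.10×10^4

Wien's law gives T ∝ 1/λ_max, so T_Y/T_S = λ_S/λ_Y = 725/351 = 2.066.
Then L ∝ R²T⁴ gives L_Y/L_S = (34.0)² × (2.066)⁴ = 1156 × 18.20 = 2.104×10^4.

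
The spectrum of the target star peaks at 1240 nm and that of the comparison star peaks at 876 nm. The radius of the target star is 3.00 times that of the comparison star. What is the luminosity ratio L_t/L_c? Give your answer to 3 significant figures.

2.24

Wien's law gives T ∝ 1/λ_max, so T_t/T_c = λ_c/λ_t = 876/1240 = 0.7065.
Then L ∝ R²T⁴ gives L_t/L_c = (3.00)² × (0.7065)⁴ = 9.000 × 0.2491 = 2.242.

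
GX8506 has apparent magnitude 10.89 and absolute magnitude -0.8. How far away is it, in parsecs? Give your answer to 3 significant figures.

2.18×10^3 pc

m − M = 5 log₁₀(d/10 pc)
10.89 − (-0.8) = 11.69 = 5 log₁₀(d/10)
d = 10 × 10^(11.69/5) = 10 × 10^2.338 = 2178 pc.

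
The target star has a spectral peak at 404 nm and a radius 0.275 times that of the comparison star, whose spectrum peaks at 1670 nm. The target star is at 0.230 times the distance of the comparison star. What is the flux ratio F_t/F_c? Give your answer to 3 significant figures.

Wien's law: T_t/T_c = λ_c/λ_t = 1670/404 = 4.134.
L_t/L_c = (R_t/R_c)²(T_t/T_c)⁴ = (0.275)²(4.134)⁴ = 22.08.
F_t/F_c = (L_t/L_c)/(d_t/d_c)² = 22.08/(0.230)² = 417.4.

417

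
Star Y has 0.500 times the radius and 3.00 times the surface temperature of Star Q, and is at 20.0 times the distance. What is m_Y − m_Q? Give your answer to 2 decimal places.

3.24

L_Y/L_Q = (0.500)²(3.00)⁴ = 20.25.
F_Y/F_Q = (L_Y/L_Q)/(d_Y/d_Q)² = 20.25/400.0 = 0.05063.
m_Y − m_Q = −2.5 log₁₀(0.05063) = 3.24.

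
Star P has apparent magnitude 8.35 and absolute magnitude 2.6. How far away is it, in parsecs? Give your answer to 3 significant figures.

141 pc

m − M = 5 log₁₀(d/10 pc)
8.35 − (2.6) = 5.75 = 5 log₁₀(d/10)
d = 10 × 10^(5.75/5) = 10 × 10^1.150 = 141.3 pc.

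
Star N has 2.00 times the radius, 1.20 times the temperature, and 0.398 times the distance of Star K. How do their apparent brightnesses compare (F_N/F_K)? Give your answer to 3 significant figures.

52.4

L_N/L_K = (R_N/R_K)²(T_N/T_K)⁴ = (2.00)² × (1.20)⁴ = 8.294.
F_N/F_K = (L_N/L_K)/(d_N/d_K)² = 8.294 / (0.398)² = 52.36.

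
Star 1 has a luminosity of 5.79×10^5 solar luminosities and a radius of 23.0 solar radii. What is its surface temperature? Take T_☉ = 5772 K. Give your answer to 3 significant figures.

3.32×10^4 K

T/T_☉ = (L/L_☉)^(1/4) / (R/R_☉)^(1/2)
T = 5772 × (5.79×10^5)^(1/4) / √(23.0) = 5772 × 27.58 / 4.796 = 3.320×10^4 K.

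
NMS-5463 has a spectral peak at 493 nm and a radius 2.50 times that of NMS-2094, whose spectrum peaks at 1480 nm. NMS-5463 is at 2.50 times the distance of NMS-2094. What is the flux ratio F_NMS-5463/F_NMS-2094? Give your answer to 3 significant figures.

81.2

Wien's law: T_NMS-5463/T_NMS-2094 = λ_NMS-2094/λ_NMS-5463 = 1480/493 = 3.002.
L_NMS-5463/L_NMS-2094 = (R_NMS-5463/R_NMS-2094)²(T_NMS-5463/T_NMS-2094)⁴ = (2.50)²(3.002)⁴ = 507.6.
F_NMS-5463/F_NMS-2094 = (L_NMS-5463/L_NMS-2094)/(d_NMS-5463/d_NMS-2094)² = 507.6/(2.50)² = 81.22.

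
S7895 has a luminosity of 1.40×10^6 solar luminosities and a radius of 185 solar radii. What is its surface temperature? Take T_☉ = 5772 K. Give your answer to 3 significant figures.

T/T_☉ = (L/L_☉)^(1/4) / (R/R_☉)^(1/2)
T = 5772 × (1.40×10^6)^(1/4) / √(185) = 5772 × 34.40 / 13.60 = 1.460×10^4 K.

1.46×10^4 K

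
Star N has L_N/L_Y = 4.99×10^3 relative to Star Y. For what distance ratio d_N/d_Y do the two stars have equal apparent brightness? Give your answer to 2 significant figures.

71

Equal flux requires L_N/d_N² = L_Y/d_Y², so d_N/d_Y = √(L_N/L_Y)
= √(4.99×10^3) = 70.64.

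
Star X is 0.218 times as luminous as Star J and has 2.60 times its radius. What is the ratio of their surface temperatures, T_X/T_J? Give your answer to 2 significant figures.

L ∝ R²T⁴ gives T ∝ (L/R²)^(1/4), so
T_X/T_J = (0.218 / 2.60²)^(1/4) = (0.03225)^(1/4) = 0.4238.

0.42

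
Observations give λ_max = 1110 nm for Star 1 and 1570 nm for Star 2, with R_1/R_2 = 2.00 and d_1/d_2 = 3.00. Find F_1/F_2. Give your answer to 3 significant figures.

1.78

Wien's law: T_1/T_2 = λ_2/λ_1 = 1570/1110 = 1.414.
L_1/L_2 = (R_1/R_2)²(T_1/T_2)⁴ = (2.00)²(1.414)⁴ = 16.01.
F_1/F_2 = (L_1/L_2)/(d_1/d_2)² = 16.01/(3.00)² = 1.779.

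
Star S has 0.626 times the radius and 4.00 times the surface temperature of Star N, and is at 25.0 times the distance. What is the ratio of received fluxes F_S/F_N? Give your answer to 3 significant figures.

0.161

L_S/L_N = (R_S/R_N)²(T_S/T_N)⁴ = (0.626)² × (4.00)⁴ = 100.3.
F_S/F_N = (L_S/L_N)/(d_S/d_N)² = 100.3 / (25.0)² = 0.1605.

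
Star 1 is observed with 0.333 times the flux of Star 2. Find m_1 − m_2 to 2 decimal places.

m_1 − m_2 = −2.5 log₁₀(F_1/F_2) = −2.5 log₁₀(0.333) = −2.5 × (-0.478) = 1.194.

1.19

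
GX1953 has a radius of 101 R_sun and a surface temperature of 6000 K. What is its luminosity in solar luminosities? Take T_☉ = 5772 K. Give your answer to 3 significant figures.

1.19×10^4 solar luminosities

L/L_☉ = (R/R_☉)² (T/T_☉)⁴ = (101)² × (6000/5772)⁴
       = 1.020×10^4 × (1.040)⁴ = 1.020×10^4 × 1.168 = 1.191×10^4.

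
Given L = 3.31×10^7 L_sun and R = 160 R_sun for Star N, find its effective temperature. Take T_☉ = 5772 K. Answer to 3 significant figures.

T/T_☉ = (L/L_☉)^(1/4) / (R/R_☉)^(1/2)
T = 5772 × (3.31×10^7)^(1/4) / √(160) = 5772 × 75.85 / 12.65 = 3.461×10^4 K.

3.46×10^4 K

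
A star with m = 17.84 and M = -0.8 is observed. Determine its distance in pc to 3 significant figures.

5.35×10^4 pc

m − M = 5 log₁₀(d/10 pc)
17.84 − (-0.8) = 18.64 = 5 log₁₀(d/10)
d = 10 × 10^(18.64/5) = 10 × 10^3.728 = 5.346×10^4 pc.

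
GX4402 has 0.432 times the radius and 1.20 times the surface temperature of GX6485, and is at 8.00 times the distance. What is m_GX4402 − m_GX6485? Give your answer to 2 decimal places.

L_GX4402/L_GX6485 = (0.432)²(1.20)⁴ = 0.3870.
F_GX4402/F_GX6485 = (L_GX4402/L_GX6485)/(d_GX4402/d_GX6485)² = 0.3870/64.00 = 0.006047.
m_GX4402 − m_GX6485 = −2.5 log₁₀(0.006047) = 5.55.

5.55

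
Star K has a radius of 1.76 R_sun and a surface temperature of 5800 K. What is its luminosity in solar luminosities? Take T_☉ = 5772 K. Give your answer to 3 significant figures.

L/L_☉ = (R/R_☉)² (T/T_☉)⁴ = (1.76)² × (5800/5772)⁴
       = 3.098 × (1.005)⁴ = 3.098 × 1.020 = 3.158.

3.16 solar luminosities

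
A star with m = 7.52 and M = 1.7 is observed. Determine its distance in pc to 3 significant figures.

m − M = 5 log₁₀(d/10 pc)
7.52 − (1.7) = 5.82 = 5 log₁₀(d/10)
d = 10 × 10^(5.82/5) = 10 × 10^1.164 = 145.9 pc.

146 pc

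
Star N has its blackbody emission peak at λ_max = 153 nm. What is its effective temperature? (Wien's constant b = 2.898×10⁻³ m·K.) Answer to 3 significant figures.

T = b/λ_max = 2.898×10⁻³ / (153×10⁻⁹) = 1.894×10^4 K.

1.89×10^4 K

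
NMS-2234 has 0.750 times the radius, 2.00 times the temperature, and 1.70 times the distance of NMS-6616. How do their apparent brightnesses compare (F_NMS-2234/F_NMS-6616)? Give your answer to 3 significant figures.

L_NMS-2234/L_NMS-6616 = (R_NMS-2234/R_NMS-6616)²(T_NMS-2234/T_NMS-6616)⁴ = (0.750)² × (2.00)⁴ = 9.000.
F_NMS-2234/F_NMS-6616 = (L_NMS-2234/L_NMS-6616)/(d_NMS-2234/d_NMS-6616)² = 9.000 / (1.70)² = 3.114.

3.11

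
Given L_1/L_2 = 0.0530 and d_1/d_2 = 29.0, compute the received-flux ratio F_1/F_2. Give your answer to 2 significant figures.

6.3×10^-5

F = L/(4πd²), so F_1/F_2 = (L_1/L_2) / (d_1/d_2)²
= 0.0530 / (29.0)² = 0.0530 / 841.0 = 6.302×10^-5.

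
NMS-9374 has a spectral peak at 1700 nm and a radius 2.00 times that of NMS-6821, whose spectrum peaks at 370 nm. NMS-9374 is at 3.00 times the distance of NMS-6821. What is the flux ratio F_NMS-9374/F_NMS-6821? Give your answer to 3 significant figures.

Wien's law: T_NMS-9374/T_NMS-6821 = λ_NMS-6821/λ_NMS-9374 = 370/1700 = 0.2176.
L_NMS-9374/L_NMS-6821 = (R_NMS-9374/R_NMS-6821)²(T_NMS-9374/T_NMS-6821)⁴ = (2.00)²(0.2176)⁴ = 0.008976.
F_NMS-9374/F_NMS-6821 = (L_NMS-9374/L_NMS-6821)/(d_NMS-9374/d_NMS-6821)² = 0.008976/(3.00)² = 9.973×10^-4.

9.97×10^-4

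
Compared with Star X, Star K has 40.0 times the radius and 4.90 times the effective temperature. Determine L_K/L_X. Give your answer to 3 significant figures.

9.22×10^5

From the Stefan–Boltzmann law, L ∝ R²T⁴, so
L_K/L_X = (R_K/R_X)² (T_K/T_X)⁴ = (40.0)² × (4.90)⁴ = 1600 × 576.5 = 9.224×10^5.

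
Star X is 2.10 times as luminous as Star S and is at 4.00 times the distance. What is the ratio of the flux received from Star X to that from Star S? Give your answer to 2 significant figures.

0.13

F = L/(4πd²), so F_X/F_S = (L_X/L_S) / (d_X/d_S)²
= 2.10 / (4.00)² = 2.10 / 16.00 = 0.1313.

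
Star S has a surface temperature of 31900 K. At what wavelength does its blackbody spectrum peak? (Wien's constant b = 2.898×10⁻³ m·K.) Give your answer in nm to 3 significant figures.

λ_max = b/T = 2.898×10⁻³ / 31900 = 9.08×10^-8 m = 90.85 nm.

90.8 nm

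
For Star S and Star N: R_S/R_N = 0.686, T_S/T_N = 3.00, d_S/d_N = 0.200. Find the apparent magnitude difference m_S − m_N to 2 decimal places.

-7.45

L_S/L_N = (0.686)²(3.00)⁴ = 38.12.
F_S/F_N = (L_S/L_N)/(d_S/d_N)² = 38.12/0.04000 = 953.0.
m_S − m_N = −2.5 log₁₀(953.0) = -7.45.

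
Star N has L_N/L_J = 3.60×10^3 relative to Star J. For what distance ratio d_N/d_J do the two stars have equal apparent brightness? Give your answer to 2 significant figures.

60

Equal flux requires L_N/d_N² = L_J/d_J², so d_N/d_J = √(L_N/L_J)
= √(3.60×10^3) = 60.00.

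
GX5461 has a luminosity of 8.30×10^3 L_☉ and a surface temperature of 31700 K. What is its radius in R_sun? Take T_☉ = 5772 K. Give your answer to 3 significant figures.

3.02 R_sun

R/R_☉ = √(L/L_☉) / (T/T_☉)² = √(8.30×10^3) / (5.492)²
       = 91.10 / 30.16 = 3.020.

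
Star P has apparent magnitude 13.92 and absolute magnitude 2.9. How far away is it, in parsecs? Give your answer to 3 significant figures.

1.60×10^3 pc

m − M = 5 log₁₀(d/10 pc)
13.92 − (2.9) = 11.02 = 5 log₁₀(d/10)
d = 10 × 10^(11.02/5) = 10 × 10^2.204 = 1600 pc.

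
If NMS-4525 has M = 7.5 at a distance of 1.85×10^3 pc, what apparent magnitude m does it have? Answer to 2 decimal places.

18.84

m = M + 5 log₁₀(d/10 pc) = 7.5 + 5 log₁₀(1.85×10^3/10)
  = 7.5 + 5 × 2.267 = 7.5 + 11.34 = 18.84.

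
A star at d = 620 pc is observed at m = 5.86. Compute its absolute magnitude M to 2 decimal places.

M = m − 5 log₁₀(d/10 pc) = 5.86 − 5 log₁₀(620/10)
  = 5.86 − 5 × 1.792 = 5.86 − 8.96 = -3.10.

-3.10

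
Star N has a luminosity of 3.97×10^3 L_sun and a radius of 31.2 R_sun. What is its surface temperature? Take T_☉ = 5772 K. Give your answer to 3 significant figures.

T/T_☉ = (L/L_☉)^(1/4) / (R/R_☉)^(1/2)
T = 5772 × (3.97×10^3)^(1/4) / √(31.2) = 5772 × 7.938 / 5.586 = 8203 K.

8.20×10^3 K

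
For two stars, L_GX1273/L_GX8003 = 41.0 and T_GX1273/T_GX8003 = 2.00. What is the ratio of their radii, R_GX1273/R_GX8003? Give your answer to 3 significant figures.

L ∝ R²T⁴ gives R ∝ √L / T², so
R_GX1273/R_GX8003 = √(41.0) / (2.00)² = 6.403 / 4.000 = 1.601.

1.60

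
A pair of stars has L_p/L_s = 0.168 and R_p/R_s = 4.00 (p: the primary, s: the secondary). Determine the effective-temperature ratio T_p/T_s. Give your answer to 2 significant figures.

L ∝ R²T⁴ gives T ∝ (L/R²)^(1/4), so
T_p/T_s = (0.168 / 4.00²)^(1/4) = (0.01050)^(1/4) = 0.3201.

0.32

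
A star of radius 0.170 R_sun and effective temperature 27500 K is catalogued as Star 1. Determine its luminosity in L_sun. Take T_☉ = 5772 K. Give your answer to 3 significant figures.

14.9 L_sun

L/L_☉ = (R/R_☉)² (T/T_☉)⁴ = (0.170)² × (27500/5772)⁴
       = 0.02890 × (4.764)⁴ = 0.02890 × 515.3 = 14.89.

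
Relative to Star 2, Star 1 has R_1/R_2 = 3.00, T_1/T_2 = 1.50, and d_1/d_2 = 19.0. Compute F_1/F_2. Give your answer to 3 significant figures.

L_1/L_2 = (R_1/R_2)²(T_1/T_2)⁴ = (3.00)² × (1.50)⁴ = 45.56.
F_1/F_2 = (L_1/L_2)/(d_1/d_2)² = 45.56 / (19.0)² = 0.1262.

0.126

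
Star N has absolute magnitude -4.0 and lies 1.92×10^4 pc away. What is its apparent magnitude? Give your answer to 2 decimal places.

m = M + 5 log₁₀(d/10 pc) = -4.0 + 5 log₁₀(1.92×10^4/10)
  = -4.0 + 5 × 3.283 = -4.0 + 16.42 = 12.42.

12.42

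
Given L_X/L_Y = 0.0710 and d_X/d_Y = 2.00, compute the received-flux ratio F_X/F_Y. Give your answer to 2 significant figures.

0.018

F = L/(4πd²), so F_X/F_Y = (L_X/L_Y) / (d_X/d_Y)²
= 0.0710 / (2.00)² = 0.0710 / 4.000 = 0.01775.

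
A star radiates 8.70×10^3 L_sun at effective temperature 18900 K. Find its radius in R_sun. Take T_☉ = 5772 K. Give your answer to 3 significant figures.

R/R_☉ = √(L/L_☉) / (T/T_☉)² = √(8.70×10^3) / (3.274)²
       = 93.27 / 10.72 = 8.699.

8.70 R_sun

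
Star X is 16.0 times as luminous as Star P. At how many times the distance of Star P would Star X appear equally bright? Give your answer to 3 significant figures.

4.00

Equal flux requires L_X/d_X² = L_P/d_P², so d_X/d_P = √(L_X/L_P)
= √(16.0) = 4.000.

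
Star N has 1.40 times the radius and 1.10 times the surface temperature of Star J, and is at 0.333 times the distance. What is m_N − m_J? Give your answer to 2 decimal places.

-3.53

L_N/L_J = (1.40)²(1.10)⁴ = 2.870.
F_N/F_J = (L_N/L_J)/(d_N/d_J)² = 2.870/0.1109 = 25.88.
m_N − m_J = −2.5 log₁₀(25.88) = -3.53.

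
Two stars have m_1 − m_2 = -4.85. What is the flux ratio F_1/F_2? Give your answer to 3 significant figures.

F_1/F_2 = 10^(−(m_1 − m_2)/2.5) = 10^(4.85/2.5) = 10^1.940 = 87.10.

87.1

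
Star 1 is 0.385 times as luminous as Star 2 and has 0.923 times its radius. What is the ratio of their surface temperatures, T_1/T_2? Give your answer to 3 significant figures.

L ∝ R²T⁴ gives T ∝ (L/R²)^(1/4), so
T_1/T_2 = (0.385 / 0.923²)^(1/4) = (0.4519)^(1/4) = 0.8199.

0.820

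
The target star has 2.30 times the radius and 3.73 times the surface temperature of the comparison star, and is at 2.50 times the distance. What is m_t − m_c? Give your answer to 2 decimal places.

-5.54

L_t/L_c = (2.30)²(3.73)⁴ = 1024.
F_t/F_c = (L_t/L_c)/(d_t/d_c)² = 1024/6.250 = 163.8.
m_t − m_c = −2.5 log₁₀(163.8) = -5.54.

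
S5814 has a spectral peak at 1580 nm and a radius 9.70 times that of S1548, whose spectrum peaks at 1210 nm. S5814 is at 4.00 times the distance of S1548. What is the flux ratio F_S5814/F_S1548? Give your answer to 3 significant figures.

Wien's law: T_S5814/T_S1548 = λ_S1548/λ_S5814 = 1210/1580 = 0.7658.
L_S5814/L_S1548 = (R_S5814/R_S1548)²(T_S5814/T_S1548)⁴ = (9.70)²(0.7658)⁴ = 32.36.
F_S5814/F_S1548 = (L_S5814/L_S1548)/(d_S5814/d_S1548)² = 32.36/(4.00)² = 2.023.

2.02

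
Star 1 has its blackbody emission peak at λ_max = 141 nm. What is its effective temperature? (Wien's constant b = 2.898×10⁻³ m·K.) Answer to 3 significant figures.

T = b/λ_max = 2.898×10⁻³ / (141×10⁻⁹) = 2.055×10^4 K.

2.06×10^4 K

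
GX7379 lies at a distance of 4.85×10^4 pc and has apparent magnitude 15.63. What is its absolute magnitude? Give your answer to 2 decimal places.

-2.80

M = m − 5 log₁₀(d/10 pc) = 15.63 − 5 log₁₀(4.85×10^4/10)
  = 15.63 − 5 × 3.686 = 15.63 − 18.43 = -2.80.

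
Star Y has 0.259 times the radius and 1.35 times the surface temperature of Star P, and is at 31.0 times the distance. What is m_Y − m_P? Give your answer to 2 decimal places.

9.09

L_Y/L_P = (0.259)²(1.35)⁴ = 0.2228.
F_Y/F_P = (L_Y/L_P)/(d_Y/d_P)² = 0.2228/961.0 = 2.319×10^-4.
m_Y − m_P = −2.5 log₁₀(2.319×10^-4) = 9.09.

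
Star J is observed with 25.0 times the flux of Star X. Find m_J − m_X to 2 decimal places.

m_J − m_X = −2.5 log₁₀(F_J/F_X) = −2.5 log₁₀(25.0) = −2.5 × (1.398) = -3.495.

-3.49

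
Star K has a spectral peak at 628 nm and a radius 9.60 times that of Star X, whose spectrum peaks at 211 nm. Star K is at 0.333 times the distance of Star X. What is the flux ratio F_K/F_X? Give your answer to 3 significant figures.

Wien's law: T_K/T_X = λ_X/λ_K = 211/628 = 0.3360.
L_K/L_X = (R_K/R_X)²(T_K/T_X)⁴ = (9.60)²(0.3360)⁴ = 1.174.
F_K/F_X = (L_K/L_X)/(d_K/d_X)² = 1.174/(0.333)² = 10.59.

10.6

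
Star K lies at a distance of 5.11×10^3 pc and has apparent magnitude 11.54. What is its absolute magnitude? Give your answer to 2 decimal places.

-2.00

M = m − 5 log₁₀(d/10 pc) = 11.54 − 5 log₁₀(5.11×10^3/10)
  = 11.54 − 5 × 2.708 = 11.54 − 13.54 = -2.00.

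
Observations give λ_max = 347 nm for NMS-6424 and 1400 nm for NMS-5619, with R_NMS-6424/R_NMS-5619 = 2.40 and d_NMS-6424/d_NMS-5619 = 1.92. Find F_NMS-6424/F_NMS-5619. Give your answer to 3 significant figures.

414

Wien's law: T_NMS-6424/T_NMS-5619 = λ_NMS-5619/λ_NMS-6424 = 1400/347 = 4.035.
L_NMS-6424/L_NMS-5619 = (R_NMS-6424/R_NMS-5619)²(T_NMS-6424/T_NMS-5619)⁴ = (2.40)²(4.035)⁴ = 1526.
F_NMS-6424/F_NMS-5619 = (L_NMS-6424/L_NMS-5619)/(d_NMS-6424/d_NMS-5619)² = 1526/(1.92)² = 414.0.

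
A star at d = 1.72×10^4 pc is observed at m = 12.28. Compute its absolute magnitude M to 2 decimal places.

-3.90

M = m − 5 log₁₀(d/10 pc) = 12.28 − 5 log₁₀(1.72×10^4/10)
  = 12.28 − 5 × 3.236 = 12.28 − 16.18 = -3.90.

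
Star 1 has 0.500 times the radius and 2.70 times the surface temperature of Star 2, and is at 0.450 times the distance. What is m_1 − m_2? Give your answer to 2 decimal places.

L_1/L_2 = (0.500)²(2.70)⁴ = 13.29.
F_1/F_2 = (L_1/L_2)/(d_1/d_2)² = 13.29/0.2025 = 65.61.
m_1 − m_2 = −2.5 log₁₀(65.61) = -4.54.

-4.54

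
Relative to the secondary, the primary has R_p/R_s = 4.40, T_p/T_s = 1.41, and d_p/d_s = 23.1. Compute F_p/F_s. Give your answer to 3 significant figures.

0.143

L_p/L_s = (R_p/R_s)²(T_p/T_s)⁴ = (4.40)² × (1.41)⁴ = 76.52.
F_p/F_s = (L_p/L_s)/(d_p/d_s)² = 76.52 / (23.1)² = 0.1434.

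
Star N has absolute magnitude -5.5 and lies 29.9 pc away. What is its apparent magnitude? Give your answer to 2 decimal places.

m = M + 5 log₁₀(d/10 pc) = -5.5 + 5 log₁₀(29.9/10)
  = -5.5 + 5 × 0.476 = -5.5 + 2.38 = -3.12.

-3.12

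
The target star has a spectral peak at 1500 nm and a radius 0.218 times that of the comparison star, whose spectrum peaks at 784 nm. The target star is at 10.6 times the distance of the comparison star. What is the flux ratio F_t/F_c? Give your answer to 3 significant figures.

3.16×10^-5

Wien's law: T_t/T_c = λ_c/λ_t = 784/1500 = 0.5227.
L_t/L_c = (R_t/R_c)²(T_t/T_c)⁴ = (0.218)²(0.5227)⁴ = 0.003547.
F_t/F_c = (L_t/L_c)/(d_t/d_c)² = 0.003547/(10.6)² = 3.156×10^-5.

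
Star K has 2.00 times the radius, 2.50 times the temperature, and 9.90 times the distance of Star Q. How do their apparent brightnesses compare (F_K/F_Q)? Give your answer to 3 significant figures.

L_K/L_Q = (R_K/R_Q)²(T_K/T_Q)⁴ = (2.00)² × (2.50)⁴ = 156.2.
F_K/F_Q = (L_K/L_Q)/(d_K/d_Q)² = 156.2 / (9.90)² = 1.594.

1.59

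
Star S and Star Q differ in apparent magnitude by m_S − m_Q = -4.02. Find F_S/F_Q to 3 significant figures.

F_S/F_Q = 10^(−(m_S − m_Q)/2.5) = 10^(4.02/2.5) = 10^1.608 = 40.55.

40.6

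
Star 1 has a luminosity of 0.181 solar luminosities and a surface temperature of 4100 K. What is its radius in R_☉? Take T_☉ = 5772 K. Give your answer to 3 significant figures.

R/R_☉ = √(L/L_☉) / (T/T_☉)² = √(0.181) / (0.7103)²
       = 0.4254 / 0.5046 = 0.8432.

0.843 R_☉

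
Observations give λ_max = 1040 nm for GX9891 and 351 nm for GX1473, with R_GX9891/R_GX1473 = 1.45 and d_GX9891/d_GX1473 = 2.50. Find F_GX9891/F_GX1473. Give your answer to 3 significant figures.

Wien's law: T_GX9891/T_GX1473 = λ_GX1473/λ_GX9891 = 351/1040 = 0.3375.
L_GX9891/L_GX1473 = (R_GX9891/R_GX1473)²(T_GX9891/T_GX1473)⁴ = (1.45)²(0.3375)⁴ = 0.02728.
F_GX9891/F_GX1473 = (L_GX9891/L_GX1473)/(d_GX9891/d_GX1473)² = 0.02728/(2.50)² = 0.004365.

0.00436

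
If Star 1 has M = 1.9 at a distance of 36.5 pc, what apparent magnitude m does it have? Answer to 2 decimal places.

4.71

m = M + 5 log₁₀(d/10 pc) = 1.9 + 5 log₁₀(36.5/10)
  = 1.9 + 5 × 0.562 = 1.9 + 2.81 = 4.71.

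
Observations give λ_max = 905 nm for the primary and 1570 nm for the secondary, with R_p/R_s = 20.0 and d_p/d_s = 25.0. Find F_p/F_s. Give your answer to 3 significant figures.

Wien's law: T_p/T_s = λ_s/λ_p = 1570/905 = 1.735.
L_p/L_s = (R_p/R_s)²(T_p/T_s)⁴ = (20.0)²(1.735)⁴ = 3623.
F_p/F_s = (L_p/L_s)/(d_p/d_s)² = 3623/(25.0)² = 5.797.

5.80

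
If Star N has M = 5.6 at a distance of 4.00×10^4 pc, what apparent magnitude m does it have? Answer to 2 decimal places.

23.61

m = M + 5 log₁₀(d/10 pc) = 5.6 + 5 log₁₀(4.00×10^4/10)
  = 5.6 + 5 × 3.602 = 5.6 + 18.01 = 23.61.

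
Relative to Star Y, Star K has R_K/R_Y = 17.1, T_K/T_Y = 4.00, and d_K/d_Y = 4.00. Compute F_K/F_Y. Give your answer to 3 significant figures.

4.68×10^3

L_K/L_Y = (R_K/R_Y)²(T_K/T_Y)⁴ = (17.1)² × (4.00)⁴ = 7.486×10^4.
F_K/F_Y = (L_K/L_Y)/(d_K/d_Y)² = 7.486×10^4 / (4.00)² = 4679.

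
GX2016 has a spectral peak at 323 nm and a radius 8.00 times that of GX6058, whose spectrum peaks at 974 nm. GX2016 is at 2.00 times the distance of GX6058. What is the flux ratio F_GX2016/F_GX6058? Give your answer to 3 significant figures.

Wien's law: T_GX2016/T_GX6058 = λ_GX6058/λ_GX2016 = 974/323 = 3.015.
L_GX2016/L_GX6058 = (R_GX2016/R_GX6058)²(T_GX2016/T_GX6058)⁴ = (8.00)²(3.015)⁴ = 5292.
F_GX2016/F_GX6058 = (L_GX2016/L_GX6058)/(d_GX2016/d_GX6058)² = 5292/(2.00)² = 1323.

1.32×10^3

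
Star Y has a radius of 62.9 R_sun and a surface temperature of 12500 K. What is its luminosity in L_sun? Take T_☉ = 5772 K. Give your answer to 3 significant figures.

8.70×10^4 L_sun

L/L_☉ = (R/R_☉)² (T/T_☉)⁴ = (62.9)² × (12500/5772)⁴
       = 3956 × (2.166)⁴ = 3956 × 22.00 = 8.702×10^4.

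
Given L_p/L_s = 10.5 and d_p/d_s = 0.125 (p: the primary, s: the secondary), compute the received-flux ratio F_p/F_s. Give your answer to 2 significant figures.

6.7×10^2

F = L/(4πd²), so F_p/F_s = (L_p/L_s) / (d_p/d_s)²
= 10.5 / (0.125)² = 10.5 / 0.01562 = 672.0.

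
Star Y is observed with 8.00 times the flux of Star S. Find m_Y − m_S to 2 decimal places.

-2.26

m_Y − m_S = −2.5 log₁₀(F_Y/F_S) = −2.5 log₁₀(8.00) = −2.5 × (0.903) = -2.258.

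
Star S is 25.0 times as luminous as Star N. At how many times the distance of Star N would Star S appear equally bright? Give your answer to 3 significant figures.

Equal flux requires L_S/d_S² = L_N/d_N², so d_S/d_N = √(L_S/L_N)
= √(25.0) = 5.000.

5.00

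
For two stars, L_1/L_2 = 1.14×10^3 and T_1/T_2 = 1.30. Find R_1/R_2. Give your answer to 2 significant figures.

L ∝ R²T⁴ gives R ∝ √L / T², so
R_1/R_2 = √(1.14×10^3) / (1.30)² = 33.76 / 1.690 = 19.98.

20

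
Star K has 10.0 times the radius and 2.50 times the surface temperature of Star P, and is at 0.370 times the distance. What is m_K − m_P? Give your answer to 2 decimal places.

L_K/L_P = (10.0)²(2.50)⁴ = 3906.
F_K/F_P = (L_K/L_P)/(d_K/d_P)² = 3906/0.1369 = 2.853×10^4.
m_K − m_P = −2.5 log₁₀(2.853×10^4) = -11.14.

-11.14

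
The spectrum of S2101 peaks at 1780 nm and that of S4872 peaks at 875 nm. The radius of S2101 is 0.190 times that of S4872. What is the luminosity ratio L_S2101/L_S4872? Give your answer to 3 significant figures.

0.00211

Wien's law gives T ∝ 1/λ_max, so T_S2101/T_S4872 = λ_S4872/λ_S2101 = 875/1780 = 0.4916.
Then L ∝ R²T⁴ gives L_S2101/L_S4872 = (0.190)² × (0.4916)⁴ = 0.03610 × 0.05839 = 0.002108.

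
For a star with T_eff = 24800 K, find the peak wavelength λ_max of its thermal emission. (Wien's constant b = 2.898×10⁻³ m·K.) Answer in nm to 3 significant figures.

λ_max = b/T = 2.898×10⁻³ / 24800 = 1.17×10^-7 m = 116.9 nm.

117 nm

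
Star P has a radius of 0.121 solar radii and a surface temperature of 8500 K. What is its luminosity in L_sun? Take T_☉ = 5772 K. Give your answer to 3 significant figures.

0.0689 L_sun

L/L_☉ = (R/R_☉)² (T/T_☉)⁴ = (0.121)² × (8500/5772)⁴
       = 0.01464 × (1.473)⁴ = 0.01464 × 4.703 = 0.06886.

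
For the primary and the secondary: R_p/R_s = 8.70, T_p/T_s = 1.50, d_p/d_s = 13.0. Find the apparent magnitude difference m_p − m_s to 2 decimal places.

-0.89

L_p/L_s = (8.70)²(1.50)⁴ = 383.2.
F_p/F_s = (L_p/L_s)/(d_p/d_s)² = 383.2/169.0 = 2.267.
m_p − m_s = −2.5 log₁₀(2.267) = -0.89.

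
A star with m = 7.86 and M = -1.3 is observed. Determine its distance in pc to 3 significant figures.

679 pc

m − M = 5 log₁₀(d/10 pc)
7.86 − (-1.3) = 9.16 = 5 log₁₀(d/10)
d = 10 × 10^(9.16/5) = 10 × 10^1.832 = 679.2 pc.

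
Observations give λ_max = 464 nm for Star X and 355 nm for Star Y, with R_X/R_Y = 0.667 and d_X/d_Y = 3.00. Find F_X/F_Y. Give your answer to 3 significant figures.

0.0169

Wien's law: T_X/T_Y = λ_Y/λ_X = 355/464 = 0.7651.
L_X/L_Y = (R_X/R_Y)²(T_X/T_Y)⁴ = (0.667)²(0.7651)⁴ = 0.1524.
F_X/F_Y = (L_X/L_Y)/(d_X/d_Y)² = 0.1524/(3.00)² = 0.01694.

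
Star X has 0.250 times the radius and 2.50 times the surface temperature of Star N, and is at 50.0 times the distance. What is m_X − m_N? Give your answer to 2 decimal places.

7.53

L_X/L_N = (0.250)²(2.50)⁴ = 2.441.
F_X/F_N = (L_X/L_N)/(d_X/d_N)² = 2.441/2500 = 9.766×10^-4.
m_X − m_N = −2.5 log₁₀(9.766×10^-4) = 7.53.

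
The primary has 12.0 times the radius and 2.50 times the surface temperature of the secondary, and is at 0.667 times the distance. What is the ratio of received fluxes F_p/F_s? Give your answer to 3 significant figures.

1.26×10^4

L_p/L_s = (R_p/R_s)²(T_p/T_s)⁴ = (12.0)² × (2.50)⁴ = 5625.
F_p/F_s = (L_p/L_s)/(d_p/d_s)² = 5625 / (0.667)² = 1.264×10^4.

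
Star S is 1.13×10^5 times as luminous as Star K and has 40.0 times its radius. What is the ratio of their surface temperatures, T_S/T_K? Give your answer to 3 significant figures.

2.90

L ∝ R²T⁴ gives T ∝ (L/R²)^(1/4), so
T_S/T_K = (1.13×10^5 / 40.0²)^(1/4) = (70.62)^(1/4) = 2.899.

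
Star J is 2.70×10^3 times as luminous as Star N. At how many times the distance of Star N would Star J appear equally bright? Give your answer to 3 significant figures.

52.0

Equal flux requires L_J/d_J² = L_N/d_N², so d_J/d_N = √(L_J/L_N)
= √(2.70×10^3) = 51.96.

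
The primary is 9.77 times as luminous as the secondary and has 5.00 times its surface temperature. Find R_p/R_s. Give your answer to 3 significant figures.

L ∝ R²T⁴ gives R ∝ √L / T², so
R_p/R_s = √(9.77) / (5.00)² = 3.126 / 25.00 = 0.1250.

0.125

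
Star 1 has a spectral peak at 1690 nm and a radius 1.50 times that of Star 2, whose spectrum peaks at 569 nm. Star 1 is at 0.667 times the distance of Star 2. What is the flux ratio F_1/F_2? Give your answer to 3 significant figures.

Wien's law: T_1/T_2 = λ_2/λ_1 = 569/1690 = 0.3367.
L_1/L_2 = (R_1/R_2)²(T_1/T_2)⁴ = (1.50)²(0.3367)⁴ = 0.02891.
F_1/F_2 = (L_1/L_2)/(d_1/d_2)² = 0.02891/(0.667)² = 0.06499.

0.0650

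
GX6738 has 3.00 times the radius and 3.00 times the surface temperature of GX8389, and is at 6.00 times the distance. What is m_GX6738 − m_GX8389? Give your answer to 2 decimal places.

L_GX6738/L_GX8389 = (3.00)²(3.00)⁴ = 729.0.
F_GX6738/F_GX8389 = (L_GX6738/L_GX8389)/(d_GX6738/d_GX8389)² = 729.0/36.00 = 20.25.
m_GX6738 − m_GX8389 = −2.5 log₁₀(20.25) = -3.27.

-3.27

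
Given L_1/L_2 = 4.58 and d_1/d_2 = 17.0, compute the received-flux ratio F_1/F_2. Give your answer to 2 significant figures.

F = L/(4πd²), so F_1/F_2 = (L_1/L_2) / (d_1/d_2)²
= 4.58 / (17.0)² = 4.58 / 289.0 = 0.01585.

0.016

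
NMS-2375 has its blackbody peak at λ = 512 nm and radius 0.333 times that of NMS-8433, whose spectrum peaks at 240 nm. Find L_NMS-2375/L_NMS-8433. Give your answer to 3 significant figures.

0.00535

Wien's law gives T ∝ 1/λ_max, so T_NMS-2375/T_NMS-8433 = λ_NMS-8433/λ_NMS-2375 = 240/512 = 0.4688.
Then L ∝ R²T⁴ gives L_NMS-2375/L_NMS-8433 = (0.333)² × (0.4688)⁴ = 0.1109 × 0.04828 = 0.005354.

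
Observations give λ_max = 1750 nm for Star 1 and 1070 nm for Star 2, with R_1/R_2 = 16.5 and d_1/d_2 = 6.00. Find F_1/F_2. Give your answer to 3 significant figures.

1.06

Wien's law: T_1/T_2 = λ_2/λ_1 = 1070/1750 = 0.6114.
L_1/L_2 = (R_1/R_2)²(T_1/T_2)⁴ = (16.5)²(0.6114)⁴ = 38.05.
F_1/F_2 = (L_1/L_2)/(d_1/d_2)² = 38.05/(6.00)² = 1.057.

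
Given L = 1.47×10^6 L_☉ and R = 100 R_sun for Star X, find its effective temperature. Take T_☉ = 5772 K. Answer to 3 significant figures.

T/T_☉ = (L/L_☉)^(1/4) / (R/R_☉)^(1/2)
T = 5772 × (1.47×10^6)^(1/4) / √(100) = 5772 × 34.82 / 10.00 = 2.010×10^4 K.

2.01×10^4 K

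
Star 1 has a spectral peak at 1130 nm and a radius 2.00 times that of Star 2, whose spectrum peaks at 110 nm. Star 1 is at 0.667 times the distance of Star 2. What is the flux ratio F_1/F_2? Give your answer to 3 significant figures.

Wien's law: T_1/T_2 = λ_2/λ_1 = 110/1130 = 0.09735.
L_1/L_2 = (R_1/R_2)²(T_1/T_2)⁴ = (2.00)²(0.09735)⁴ = 3.592×10^-4.
F_1/F_2 = (L_1/L_2)/(d_1/d_2)² = 3.592×10^-4/(0.667)² = 8.074×10^-4.

8.07×10^-4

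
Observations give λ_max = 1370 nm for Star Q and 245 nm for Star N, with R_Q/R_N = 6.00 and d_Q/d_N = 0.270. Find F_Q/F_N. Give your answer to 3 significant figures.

Wien's law: T_Q/T_N = λ_N/λ_Q = 245/1370 = 0.1788.
L_Q/L_N = (R_Q/R_N)²(T_Q/T_N)⁴ = (6.00)²(0.1788)⁴ = 0.03682.
F_Q/F_N = (L_Q/L_N)/(d_Q/d_N)² = 0.03682/(0.270)² = 0.5051.

0.505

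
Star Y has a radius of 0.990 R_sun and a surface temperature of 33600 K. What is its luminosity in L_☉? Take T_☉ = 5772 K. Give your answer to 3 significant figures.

1.13×10^3 L_☉

L/L_☉ = (R/R_☉)² (T/T_☉)⁴ = (0.990)² × (33600/5772)⁴
       = 0.9801 × (5.821)⁴ = 0.9801 × 1148 = 1125.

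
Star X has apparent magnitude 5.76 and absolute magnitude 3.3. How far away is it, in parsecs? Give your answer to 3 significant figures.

m − M = 5 log₁₀(d/10 pc)
5.76 − (3.3) = 2.46 = 5 log₁₀(d/10)
d = 10 × 10^(2.46/5) = 10 × 10^0.492 = 31.05 pc.

31.0 pc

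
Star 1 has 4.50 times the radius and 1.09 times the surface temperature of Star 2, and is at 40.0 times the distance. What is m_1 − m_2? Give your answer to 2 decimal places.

L_1/L_2 = (4.50)²(1.09)⁴ = 28.58.
F_1/F_2 = (L_1/L_2)/(d_1/d_2)² = 28.58/1600 = 0.01787.
m_1 − m_2 = −2.5 log₁₀(0.01787) = 4.37.

4.37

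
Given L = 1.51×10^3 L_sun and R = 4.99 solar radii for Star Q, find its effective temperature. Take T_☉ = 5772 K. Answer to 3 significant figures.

T/T_☉ = (L/L_☉)^(1/4) / (R/R_☉)^(1/2)
T = 5772 × (1.51×10^3)^(1/4) / √(4.99) = 5772 × 6.234 / 2.234 = 1.611×10^4 K.

1.61×10^4 K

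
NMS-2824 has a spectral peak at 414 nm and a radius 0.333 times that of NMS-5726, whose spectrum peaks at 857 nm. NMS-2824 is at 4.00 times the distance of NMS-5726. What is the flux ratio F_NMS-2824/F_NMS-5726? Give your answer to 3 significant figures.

0.127

Wien's law: T_NMS-2824/T_NMS-5726 = λ_NMS-5726/λ_NMS-2824 = 857/414 = 2.070.
L_NMS-2824/L_NMS-5726 = (R_NMS-2824/R_NMS-5726)²(T_NMS-2824/T_NMS-5726)⁴ = (0.333)²(2.070)⁴ = 2.036.
F_NMS-2824/F_NMS-5726 = (L_NMS-2824/L_NMS-5726)/(d_NMS-2824/d_NMS-5726)² = 2.036/(4.00)² = 0.1273.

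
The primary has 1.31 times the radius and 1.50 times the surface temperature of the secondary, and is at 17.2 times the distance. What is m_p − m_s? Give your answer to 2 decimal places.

L_p/L_s = (1.31)²(1.50)⁴ = 8.688.
F_p/F_s = (L_p/L_s)/(d_p/d_s)² = 8.688/295.8 = 0.02937.
m_p − m_s = −2.5 log₁₀(0.02937) = 3.83.

3.83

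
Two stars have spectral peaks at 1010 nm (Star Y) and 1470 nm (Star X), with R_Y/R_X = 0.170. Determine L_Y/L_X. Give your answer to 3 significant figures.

0.130

Wien's law gives T ∝ 1/λ_max, so T_Y/T_X = λ_X/λ_Y = 1470/1010 = 1.455.
Then L ∝ R²T⁴ gives L_Y/L_X = (0.170)² × (1.455)⁴ = 0.02890 × 4.487 = 0.1297.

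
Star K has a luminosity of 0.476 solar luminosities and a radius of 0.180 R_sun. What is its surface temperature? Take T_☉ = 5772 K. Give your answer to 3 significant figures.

1.13×10^4 K

T/T_☉ = (L/L_☉)^(1/4) / (R/R_☉)^(1/2)
T = 5772 × (0.476)^(1/4) / √(0.180) = 5772 × 0.8306 / 0.4243 = 1.130×10^4 K.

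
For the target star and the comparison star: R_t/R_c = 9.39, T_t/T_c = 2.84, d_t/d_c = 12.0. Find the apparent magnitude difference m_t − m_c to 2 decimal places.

-4.00

L_t/L_c = (9.39)²(2.84)⁴ = 5736.
F_t/F_c = (L_t/L_c)/(d_t/d_c)² = 5736/144.0 = 39.83.
m_t − m_c = −2.5 log₁₀(39.83) = -4.00.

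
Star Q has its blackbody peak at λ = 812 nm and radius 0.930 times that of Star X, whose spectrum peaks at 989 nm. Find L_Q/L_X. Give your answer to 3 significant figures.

Wien's law gives T ∝ 1/λ_max, so T_Q/T_X = λ_X/λ_Q = 989/812 = 1.218.
Then L ∝ R²T⁴ gives L_Q/L_X = (0.930)² × (1.218)⁴ = 0.8649 × 2.201 = 1.903.

1.90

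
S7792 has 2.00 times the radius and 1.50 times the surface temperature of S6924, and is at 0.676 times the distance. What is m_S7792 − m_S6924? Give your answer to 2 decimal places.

L_S7792/L_S6924 = (2.00)²(1.50)⁴ = 20.25.
F_S7792/F_S6924 = (L_S7792/L_S6924)/(d_S7792/d_S6924)² = 20.25/0.4570 = 44.31.
m_S7792 − m_S6924 = −2.5 log₁₀(44.31) = -4.12.

-4.12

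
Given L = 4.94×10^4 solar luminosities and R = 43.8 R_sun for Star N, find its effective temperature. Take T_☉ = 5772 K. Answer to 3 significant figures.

1.30×10^4 K

T/T_☉ = (L/L_☉)^(1/4) / (R/R_☉)^(1/2)
T = 5772 × (4.94×10^4)^(1/4) / √(43.8) = 5772 × 14.91 / 6.618 = 1.300×10^4 K.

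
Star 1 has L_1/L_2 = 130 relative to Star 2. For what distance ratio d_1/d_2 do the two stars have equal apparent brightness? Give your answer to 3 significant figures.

Equal flux requires L_1/d_1² = L_2/d_2², so d_1/d_2 = √(L_1/L_2)
= √(130) = 11.40.

11.4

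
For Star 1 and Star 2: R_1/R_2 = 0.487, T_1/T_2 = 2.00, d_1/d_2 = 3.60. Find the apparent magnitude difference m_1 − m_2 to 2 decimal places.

L_1/L_2 = (0.487)²(2.00)⁴ = 3.795.
F_1/F_2 = (L_1/L_2)/(d_1/d_2)² = 3.795/12.96 = 0.2928.
m_1 − m_2 = −2.5 log₁₀(0.2928) = 1.33.

1.33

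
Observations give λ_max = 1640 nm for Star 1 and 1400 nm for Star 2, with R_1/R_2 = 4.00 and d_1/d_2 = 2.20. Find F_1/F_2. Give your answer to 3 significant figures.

1.76

Wien's law: T_1/T_2 = λ_2/λ_1 = 1400/1640 = 0.8537.
L_1/L_2 = (R_1/R_2)²(T_1/T_2)⁴ = (4.00)²(0.8537)⁴ = 8.497.
F_1/F_2 = (L_1/L_2)/(d_1/d_2)² = 8.497/(2.20)² = 1.756.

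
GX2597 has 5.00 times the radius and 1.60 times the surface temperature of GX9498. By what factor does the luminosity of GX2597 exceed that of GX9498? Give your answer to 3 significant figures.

From the Stefan–Boltzmann law, L ∝ R²T⁴, so
L_GX2597/L_GX9498 = (R_GX2597/R_GX9498)² (T_GX2597/T_GX9498)⁴ = (5.00)² × (1.60)⁴ = 25.00 × 6.554 = 163.8.

164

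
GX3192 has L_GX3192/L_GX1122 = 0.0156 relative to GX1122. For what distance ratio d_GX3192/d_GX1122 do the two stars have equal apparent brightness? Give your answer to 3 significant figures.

0.125

Equal flux requires L_GX3192/d_GX3192² = L_GX1122/d_GX1122², so d_GX3192/d_GX1122 = √(L_GX3192/L_GX1122)
= √(0.0156) = 0.1249.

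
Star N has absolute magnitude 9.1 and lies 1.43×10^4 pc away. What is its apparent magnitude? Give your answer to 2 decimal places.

m = M + 5 log₁₀(d/10 pc) = 9.1 + 5 log₁₀(1.43×10^4/10)
  = 9.1 + 5 × 3.155 = 9.1 + 15.78 = 24.88.

24.88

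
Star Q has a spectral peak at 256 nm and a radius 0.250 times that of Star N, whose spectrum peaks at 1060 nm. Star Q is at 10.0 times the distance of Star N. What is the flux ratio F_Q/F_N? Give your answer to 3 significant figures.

0.184

Wien's law: T_Q/T_N = λ_N/λ_Q = 1060/256 = 4.141.
L_Q/L_N = (R_Q/R_N)²(T_Q/T_N)⁴ = (0.250)²(4.141)⁴ = 18.37.
F_Q/F_N = (L_Q/L_N)/(d_Q/d_N)² = 18.37/(10.0)² = 0.1837.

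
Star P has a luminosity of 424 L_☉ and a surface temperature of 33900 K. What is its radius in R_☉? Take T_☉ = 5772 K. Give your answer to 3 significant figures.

0.597 R_☉

R/R_☉ = √(L/L_☉) / (T/T_☉)² = √(424) / (5.873)²
       = 20.59 / 34.49 = 0.5969.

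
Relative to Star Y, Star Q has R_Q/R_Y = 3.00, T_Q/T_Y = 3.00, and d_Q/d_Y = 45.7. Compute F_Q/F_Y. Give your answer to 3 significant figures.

L_Q/L_Y = (R_Q/R_Y)²(T_Q/T_Y)⁴ = (3.00)² × (3.00)⁴ = 729.0.
F_Q/F_Y = (L_Q/L_Y)/(d_Q/d_Y)² = 729.0 / (45.7)² = 0.3491.

0.349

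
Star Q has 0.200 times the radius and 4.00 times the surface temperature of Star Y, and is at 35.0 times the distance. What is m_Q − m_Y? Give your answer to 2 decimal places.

L_Q/L_Y = (0.200)²(4.00)⁴ = 10.24.
F_Q/F_Y = (L_Q/L_Y)/(d_Q/d_Y)² = 10.24/1225 = 0.008359.
m_Q − m_Y = −2.5 log₁₀(0.008359) = 5.19.

5.19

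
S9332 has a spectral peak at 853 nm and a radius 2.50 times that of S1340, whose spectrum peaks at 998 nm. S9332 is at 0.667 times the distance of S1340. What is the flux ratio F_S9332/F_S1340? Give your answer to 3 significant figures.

26.3

Wien's law: T_S9332/T_S1340 = λ_S1340/λ_S9332 = 998/853 = 1.170.
L_S9332/L_S1340 = (R_S9332/R_S1340)²(T_S9332/T_S1340)⁴ = (2.50)²(1.170)⁴ = 11.71.
F_S9332/F_S1340 = (L_S9332/L_S1340)/(d_S9332/d_S1340)² = 11.71/(0.667)² = 26.32.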